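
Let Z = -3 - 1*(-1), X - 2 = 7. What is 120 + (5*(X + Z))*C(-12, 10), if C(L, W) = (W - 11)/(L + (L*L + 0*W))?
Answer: 15805/132 ≈ 119.73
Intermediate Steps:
X = 9 (X = 2 + 7 = 9)
C(L, W) = (-11 + W)/(L + L**2) (C(L, W) = (-11 + W)/(L + (L**2 + 0)) = (-11 + W)/(L + L**2))
Z = -2 (Z = -3 + 1 = -2)
120 + (5*(X + Z))*C(-12, 10) = 120 + (5*(9 - 2))*((-11 + 10)/((-12)*(1 - 12))) = 120 + (5*7)*(-1/12*(-1)/(-11)) = 120 + 35*(-1/12*(-1/11)*(-1)) = 120 + 35*(-1/132) = 120 - 35/132 = 15805/132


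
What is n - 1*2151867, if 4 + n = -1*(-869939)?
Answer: -1281932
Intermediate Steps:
n = 869935 (n = -4 - 1*(-869939) = -4 + 869939 = 869935)
n - 1*2151867 = 869935 - 1*2151867 = 869935 - 2151867 = -1281932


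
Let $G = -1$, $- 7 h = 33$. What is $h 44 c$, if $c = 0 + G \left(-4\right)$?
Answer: $- \frac{5808}{7} \approx -829.71$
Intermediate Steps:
$h = - \frac{33}{7}$ ($h = \left(- \frac{1}{7}\right) 33 = - \frac{33}{7} \approx -4.7143$)
$c = 4$ ($c = 0 - -4 = 0 + 4 = 4$)
$h 44 c = \left(- \frac{33}{7}\right) 44 \cdot 4 = \left(- \frac{1452}{7}\right) 4 = - \frac{5808}{7}$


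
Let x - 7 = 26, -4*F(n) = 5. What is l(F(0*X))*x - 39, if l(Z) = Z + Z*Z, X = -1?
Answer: -459/16 ≈ -28.688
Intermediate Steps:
F(n) = -5/4 (F(n) = -¼*5 = -5/4)
x = 33 (x = 7 + 26 = 33)
l(Z) = Z + Z²
l(F(0*X))*x - 39 = -5*(1 - 5/4)/4*33 - 39 = -5/4*(-¼)*33 - 39 = (5/16)*33 - 39 = 165/16 - 39 = -459/16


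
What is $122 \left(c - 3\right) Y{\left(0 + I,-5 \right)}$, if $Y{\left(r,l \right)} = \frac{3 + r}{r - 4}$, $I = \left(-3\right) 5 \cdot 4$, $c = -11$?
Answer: $- \frac{24339}{16} \approx -1521.2$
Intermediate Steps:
$I = -60$ ($I = \left(-15\right) 4 = -60$)
$Y{\left(r,l \right)} = \frac{3 + r}{-4 + r}$
$122 \left(c - 3\right) Y{\left(0 + I,-5 \right)} = 122 \left(-11 - 3\right) \frac{3 + \left(0 - 60\right)}{-4 + \left(0 - 60\right)} = 122 \left(- 14 \frac{3 - 60}{-4 - 60}\right) = 122 \left(- 14 \frac{1}{-64} \left(-57\right)\right) = 122 \left(- 14 \left(\left(- \frac{1}{64}\right) \left(-57\right)\right)\right) = 122 \left(\left(-14\right) \frac{57}{64}\right) = 122 \left(- \frac{399}{32}\right) = - \frac{24339}{16}$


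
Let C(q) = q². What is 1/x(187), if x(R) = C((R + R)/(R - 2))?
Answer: 34225/139876 ≈ 0.24468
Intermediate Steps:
x(R) = 4*R²/(-2 + R)² (x(R) = ((R + R)/(R - 2))² = ((2*R)/(-2 + R))² = (2*R/(-2 + R))² = 4*R²/(-2 + R)²)
1/x(187) = 1/(4*187²/(-2 + 187)²) = 1/(4*34969/185²) = 1/(4*34969*(1/34225)) = 1/(139876/34225) = 34225/139876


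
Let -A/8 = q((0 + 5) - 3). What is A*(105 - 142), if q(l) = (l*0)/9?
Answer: 0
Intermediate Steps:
q(l) = 0 (q(l) = 0*(1/9) = 0)
A = 0 (A = -8*0 = 0)
A*(105 - 142) = 0*(105 - 142) = 0*(-37) = 0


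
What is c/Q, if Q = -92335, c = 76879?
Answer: -76879/92335 ≈ -0.83261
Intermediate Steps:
c/Q = 76879/(-92335) = 76879*(-1/92335) = -76879/92335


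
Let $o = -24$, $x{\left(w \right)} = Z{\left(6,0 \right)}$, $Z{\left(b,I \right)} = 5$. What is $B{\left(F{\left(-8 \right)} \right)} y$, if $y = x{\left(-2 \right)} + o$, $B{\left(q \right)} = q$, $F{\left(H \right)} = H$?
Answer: $152$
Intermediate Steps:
$x{\left(w \right)} = 5$
$y = -19$ ($y = 5 - 24 = -19$)
$B{\left(F{\left(-8 \right)} \right)} y = \left(-8\right) \left(-19\right) = 152$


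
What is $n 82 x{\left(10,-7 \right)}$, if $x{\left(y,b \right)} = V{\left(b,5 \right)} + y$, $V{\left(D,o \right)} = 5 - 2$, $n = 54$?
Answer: $57564$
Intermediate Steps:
$V{\left(D,o \right)} = 3$
$x{\left(y,b \right)} = 3 + y$
$n 82 x{\left(10,-7 \right)} = 54 \cdot 82 \left(3 + 10\right) = 4428 \cdot 13 = 57564$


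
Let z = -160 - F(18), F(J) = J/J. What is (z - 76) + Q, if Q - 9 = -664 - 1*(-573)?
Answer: -319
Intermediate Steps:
F(J) = 1
Q = -82 (Q = 9 + (-664 - 1*(-573)) = 9 + (-664 + 573) = 9 - 91 = -82)
z = -161 (z = -160 - 1*1 = -160 - 1 = -161)
(z - 76) + Q = (-161 - 76) - 82 = -237 - 82 = -319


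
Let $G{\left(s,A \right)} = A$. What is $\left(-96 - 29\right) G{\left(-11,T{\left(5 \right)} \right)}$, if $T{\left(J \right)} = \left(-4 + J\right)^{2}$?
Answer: $-125$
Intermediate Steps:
$\left(-96 - 29\right) G{\left(-11,T{\left(5 \right)} \right)} = \left(-96 - 29\right) \left(-4 + 5\right)^{2} = - 125 \cdot 1^{2} = \left(-125\right) 1 = -125$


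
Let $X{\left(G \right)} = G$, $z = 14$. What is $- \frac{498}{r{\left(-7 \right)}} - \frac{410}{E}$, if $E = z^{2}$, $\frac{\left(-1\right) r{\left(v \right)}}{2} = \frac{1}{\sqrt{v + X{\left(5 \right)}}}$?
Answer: $- \frac{205}{98} + 249 i \sqrt{2} \approx -2.0918 + 352.14 i$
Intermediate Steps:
$r{\left(v \right)} = - \frac{2}{\sqrt{5 + v}}$ ($r{\left(v \right)} = - \frac{2}{\sqrt{v + 5}} = - \frac{2}{\sqrt{5 + v}}$)
$E = 196$ ($E = 14^{2} = 196$)
$- \frac{498}{r{\left(-7 \right)}} - \frac{410}{E} = - \frac{498}{\left(-2\right) \frac{1}{\sqrt{5 - 7}}} - \frac{410}{196} = - \frac{498}{\left(-2\right) \frac{1}{\sqrt{-2}}} - \frac{205}{98} = - \frac{498}{\left(-2\right) \left(- \frac{i \sqrt{2}}{2}\right)} - \frac{205}{98} = - \frac{498}{i \sqrt{2}} - \frac{205}{98} = - 498 \left(- \frac{i \sqrt{2}}{2}\right) - \frac{205}{98} = 249 i \sqrt{2} - \frac{205}{98} = - \frac{205}{98} + 249 i \sqrt{2}$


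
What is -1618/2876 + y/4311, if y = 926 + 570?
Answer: -1336351/6199218 ≈ -0.21557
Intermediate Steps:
y = 1496
-1618/2876 + y/4311 = -1618/2876 + 1496/4311 = -1618*1/2876 + 1496*(1/4311) = -809/1438 + 1496/4311 = -1336351/6199218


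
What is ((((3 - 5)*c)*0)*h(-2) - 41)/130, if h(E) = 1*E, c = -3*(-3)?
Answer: -41/130 ≈ -0.31538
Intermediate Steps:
c = 9
h(E) = E
((((3 - 5)*c)*0)*h(-2) - 41)/130 = ((((3 - 5)*9)*0)*(-2) - 41)/130 = ((-2*9*0)*(-2) - 41)*(1/130) = (-18*0*(-2) - 41)*(1/130) = (0*(-2) - 41)*(1/130) = (0 - 41)*(1/130) = -41*1/130 = -41/130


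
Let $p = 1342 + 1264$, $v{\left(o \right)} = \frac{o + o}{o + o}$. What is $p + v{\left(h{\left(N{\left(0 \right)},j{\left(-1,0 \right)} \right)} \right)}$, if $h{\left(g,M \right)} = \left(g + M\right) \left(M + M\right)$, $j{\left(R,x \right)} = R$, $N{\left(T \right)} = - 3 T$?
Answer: $2607$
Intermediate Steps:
$h{\left(g,M \right)} = 2 M \left(M + g\right)$ ($h{\left(g,M \right)} = \left(M + g\right) 2 M = 2 M \left(M + g\right)$)
$v{\left(o \right)} = 1$ ($v{\left(o \right)} = \frac{2 o}{2 o} = 2 o \frac{1}{2 o} = 1$)
$p = 2606$
$p + v{\left(h{\left(N{\left(0 \right)},j{\left(-1,0 \right)} \right)} \right)} = 2606 + 1 = 2607$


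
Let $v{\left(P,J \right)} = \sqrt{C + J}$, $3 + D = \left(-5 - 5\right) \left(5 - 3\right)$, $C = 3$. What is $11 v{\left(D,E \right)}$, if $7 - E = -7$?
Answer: $11 \sqrt{17} \approx 45.354$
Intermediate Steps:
$E = 14$ ($E = 7 - -7 = 7 + 7 = 14$)
$D = -23$ ($D = -3 + \left(-5 - 5\right) \left(5 - 3\right) = -3 - 20 = -23$)
$v{\left(P,J \right)} = \sqrt{3 + J}$
$11 v{\left(D,E \right)} = 11 \sqrt{3 + 14} = 11 \sqrt{17}$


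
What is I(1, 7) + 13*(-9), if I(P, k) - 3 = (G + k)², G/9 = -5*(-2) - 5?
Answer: 2590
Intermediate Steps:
G = 45 (G = 9*(-5*(-2) - 5) = 9*(10 - 5) = 9*5 = 45)
I(P, k) = 3 + (45 + k)²
I(1, 7) + 13*(-9) = (3 + (45 + 7)²) + 13*(-9) = (3 + 52²) - 117 = (3 + 2704) - 117 = 2707 - 117 = 2590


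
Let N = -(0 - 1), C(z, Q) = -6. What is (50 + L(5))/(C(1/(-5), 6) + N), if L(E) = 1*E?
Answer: -11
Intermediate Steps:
N = 1 (N = -1*(-1) = 1)
L(E) = E
(50 + L(5))/(C(1/(-5), 6) + N) = (50 + 5)/(-6 + 1) = 55/(-5) = 55*(-⅕) = -11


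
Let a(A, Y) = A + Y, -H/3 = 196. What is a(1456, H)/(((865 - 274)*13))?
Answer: 868/7683 ≈ 0.11298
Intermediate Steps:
H = -588 (H = -3*196 = -588)
a(1456, H)/(((865 - 274)*13)) = (1456 - 588)/(((865 - 274)*13)) = 868/((591*13)) = 868/7683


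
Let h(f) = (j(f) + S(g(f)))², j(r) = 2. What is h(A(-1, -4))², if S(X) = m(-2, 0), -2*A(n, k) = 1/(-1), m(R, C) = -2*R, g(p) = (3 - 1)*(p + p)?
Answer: 1296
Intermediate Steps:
g(p) = 4*p (g(p) = 2*(2*p) = 4*p)
A(n, k) = ½ (A(n, k) = -½/(-1) = -½*(-1) = ½)
S(X) = 4 (S(X) = -2*(-2) = 4)
h(f) = 36 (h(f) = (2 + 4)² = 6² = 36)
h(A(-1, -4))² = 36² = 1296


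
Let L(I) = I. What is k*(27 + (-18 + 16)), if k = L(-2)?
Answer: -50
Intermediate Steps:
k = -2
k*(27 + (-18 + 16)) = -2*(27 + (-18 + 16)) = -2*(27 - 2) = -2*25 = -50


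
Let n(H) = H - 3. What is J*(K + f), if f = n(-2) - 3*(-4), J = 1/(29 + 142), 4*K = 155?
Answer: 61/228 ≈ 0.26754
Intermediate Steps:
K = 155/4 (K = (¼)*155 = 155/4 ≈ 38.750)
n(H) = -3 + H
J = 1/171 ≈ 0.0058480
f = 7 (f = (-3 - 2) - 3*(-4) = -5 + 12 = 7)
J*(K + f) = (155/4 + 7)/171 = (1/171)*(183/4) = 61/228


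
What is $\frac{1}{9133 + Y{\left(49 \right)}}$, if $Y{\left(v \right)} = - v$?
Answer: $\frac{1}{9084} \approx 0.00011008$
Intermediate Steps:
$\frac{1}{9133 + Y{\left(49 \right)}} = \frac{1}{9133 - 49} = \frac{1}{9084}$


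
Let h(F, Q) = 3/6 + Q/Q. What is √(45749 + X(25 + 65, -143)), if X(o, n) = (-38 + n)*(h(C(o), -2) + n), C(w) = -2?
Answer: 59*√82/2 ≈ 267.13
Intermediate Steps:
h(F, Q) = 3/2 (h(F, Q) = 3*(⅙) + 1 = ½ + 1 = 3/2)
X(o, n) = (-38 + n)*(3/2 + n)
√(45749 + X(25 + 65, -143)) = √(45749 + (-57 + (-143)² - 73/2*(-143))) = √(45749 + (-57 + 20449 + 10439/2)) = √(45749 + 51223/2) = √(142721/2) = 59*√82/2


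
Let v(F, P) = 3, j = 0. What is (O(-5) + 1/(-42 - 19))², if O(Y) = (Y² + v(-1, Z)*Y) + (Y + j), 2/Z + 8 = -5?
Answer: 92416/3721 ≈ 24.836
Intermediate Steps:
Z = -2/13 (Z = 2/(-8 - 5) = 2/(-13) = 2*(-1/13) = -2/13 ≈ -0.15385)
O(Y) = Y² + 4*Y (O(Y) = (Y² + 3*Y) + (Y + 0) = (Y² + 3*Y) + Y = Y² + 4*Y)
(O(-5) + 1/(-42 - 19))² = (-5*(4 - 5) + 1/(-42 - 19))² = (-5*(-1) + 1/(-61))² = (5 - 1/61)² = (304/61)² = 92416/3721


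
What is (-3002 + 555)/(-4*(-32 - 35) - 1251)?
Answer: 2447/983 ≈ 2.4893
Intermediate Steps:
(-3002 + 555)/(-4*(-32 - 35) - 1251) = -2447/(-4*(-67) - 1251) = -2447/(268 - 1251) = -2447/(-983) = -2447*(-1/983) = 2447/983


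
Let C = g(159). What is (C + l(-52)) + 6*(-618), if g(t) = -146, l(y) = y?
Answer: -3906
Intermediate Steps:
C = -146
(C + l(-52)) + 6*(-618) = (-146 - 52) + 6*(-618) = -198 - 3708 = -3906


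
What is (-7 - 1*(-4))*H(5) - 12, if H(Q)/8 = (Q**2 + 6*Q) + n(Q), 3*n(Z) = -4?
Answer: -1300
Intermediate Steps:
n(Z) = -4/3 (n(Z) = (1/3)*(-4) = -4/3)
H(Q) = -32/3 + 8*Q**2 + 48*Q (H(Q) = 8*((Q**2 + 6*Q) - 4/3) = 8*(-4/3 + Q**2 + 6*Q) = -32/3 + 8*Q**2 + 48*Q)
(-7 - 1*(-4))*H(5) - 12 = (-7 - 1*(-4))*(-32/3 + 8*5**2 + 48*5) - 12 = (-7 + 4)*(-32/3 + 8*25 + 240) - 12 = -3*(-32/3 + 200 + 240) - 12 = -3*1288/3 - 12 = -1288 - 12 = -1300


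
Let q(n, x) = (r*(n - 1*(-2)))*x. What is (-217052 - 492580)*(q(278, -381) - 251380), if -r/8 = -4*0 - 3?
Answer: 1995272294400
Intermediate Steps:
r = 24 (r = -8*(-4*0 - 3) = -8*(0 - 3) = -8*(-3) = 24)
q(n, x) = x*(48 + 24*n) (q(n, x) = (24*(n - 1*(-2)))*x = (24*(n + 2))*x = (24*(2 + n))*x = (48 + 24*n)*x = x*(48 + 24*n))
(-217052 - 492580)*(q(278, -381) - 251380) = (-217052 - 492580)*(24*(-381)*(2 + 278) - 251380) = -709632*(24*(-381)*280 - 251380) = -709632*(-2560320 - 251380) = -709632*(-2811700) = 1995272294400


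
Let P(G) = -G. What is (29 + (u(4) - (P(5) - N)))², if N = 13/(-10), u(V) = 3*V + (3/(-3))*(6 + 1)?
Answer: 142129/100 ≈ 1421.3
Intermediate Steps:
u(V) = -7 + 3*V (u(V) = 3*V + (3*(-⅓))*7 = 3*V - 1*7 = 3*V - 7 = -7 + 3*V)
N = -13/10 (N = 13*(-⅒) = -13/10 ≈ -1.3000)
(29 + (u(4) - (P(5) - N)))² = (29 + ((-7 + 3*4) - (-1*5 - 1*(-13/10))))² = (29 + ((-7 + 12) - (-5 + 13/10)))² = (29 + (5 - 1*(-37/10)))² = (29 + (5 + 37/10))² = (29 + 87/10)² = (377/10)² = 142129/100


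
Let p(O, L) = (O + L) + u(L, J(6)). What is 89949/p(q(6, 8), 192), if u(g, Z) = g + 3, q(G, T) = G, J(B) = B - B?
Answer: 29983/131 ≈ 228.88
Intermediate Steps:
J(B) = 0
u(g, Z) = 3 + g
p(O, L) = 3 + O + 2*L (p(O, L) = (O + L) + (3 + L) = (L + O) + (3 + L) = 3 + O + 2*L)
89949/p(q(6, 8), 192) = 89949/(3 + 6 + 2*192) = 89949/(3 + 6 + 384) = 89949/393 = 89949*(1/393) = 29983/131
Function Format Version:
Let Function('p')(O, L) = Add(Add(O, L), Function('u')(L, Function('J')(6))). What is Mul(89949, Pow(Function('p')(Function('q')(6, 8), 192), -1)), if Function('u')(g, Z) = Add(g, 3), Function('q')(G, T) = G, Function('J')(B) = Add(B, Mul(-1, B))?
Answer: Rational(29983, 131) ≈ 228.88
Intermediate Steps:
Function('J')(B) = 0
Function('u')(g, Z) = Add(3, g)
Function('p')(O, L) = Add(3, O, Mul(2, L)) (Function('p')(O, L) = Add(Add(O, L), Add(3, L)) = Add(Add(L, O), Add(3, L)) = Add(3, O, Mul(2, L)))
Mul(89949, Pow(Function('p')(Function('q')(6, 8), 192), -1)) = Mul(89949, Pow(Add(3, 6, Mul(2, 192)), -1)) = Mul(89949, Pow(Add(3, 6, 384), -1)) = Mul(89949, Pow(393, -1)) = Mul(89949, Rational(1, 393)) = Rational(29983, 131)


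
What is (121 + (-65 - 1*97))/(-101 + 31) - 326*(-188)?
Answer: 4290201/70 ≈ 61289.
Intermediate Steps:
(121 + (-65 - 1*97))/(-101 + 31) - 326*(-188) = (121 + (-65 - 97))/(-70) + 61288 = (121 - 162)*(-1/70) + 61288 = -41*(-1/70) + 61288 = 41/70 + 61288 = 4290201/70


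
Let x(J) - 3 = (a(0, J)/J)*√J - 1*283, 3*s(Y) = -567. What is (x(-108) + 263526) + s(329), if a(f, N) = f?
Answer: 263057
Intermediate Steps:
s(Y) = -189 (s(Y) = (⅓)*(-567) = -189)
x(J) = -280 (x(J) = 3 + ((0/J)*√J - 1*283) = 3 + (0*√J - 283) = 3 + (0 - 283) = 3 - 283 = -280)
(x(-108) + 263526) + s(329) = (-280 + 263526) - 189 = 263246 - 189 = 263057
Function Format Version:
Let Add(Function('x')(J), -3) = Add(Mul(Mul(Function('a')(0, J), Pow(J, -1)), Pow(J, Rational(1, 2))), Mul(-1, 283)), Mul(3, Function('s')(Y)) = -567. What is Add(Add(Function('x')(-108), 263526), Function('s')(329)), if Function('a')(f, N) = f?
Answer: 263057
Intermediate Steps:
Function('s')(Y) = -189 (Function('s')(Y) = Mul(Rational(1, 3), -567) = -189)
Function('x')(J) = -280 (Function('x')(J) = Add(3, Add(Mul(Mul(0, Pow(J, -1)), Pow(J, Rational(1, 2))), Mul(-1, 283))) = Add(3, Add(Mul(0, Pow(J, Rational(1, 2))), -283)) = Add(3, Add(0, -283)) = Add(3, -283) = -280)
Add(Add(Function('x')(-108), 263526), Function('s')(329)) = Add(Add(-280, 263526), -189) = Add(263246, -189) = 263057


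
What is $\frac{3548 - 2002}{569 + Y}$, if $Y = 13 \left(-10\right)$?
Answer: $\frac{1546}{439} \approx 3.5216$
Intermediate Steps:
$Y = -130$
$\frac{3548 - 2002}{569 + Y} = \frac{3548 - 2002}{569 - 130} = \frac{1546}{439}$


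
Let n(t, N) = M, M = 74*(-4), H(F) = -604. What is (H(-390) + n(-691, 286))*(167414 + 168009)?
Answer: -301880700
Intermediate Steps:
M = -296
n(t, N) = -296
(H(-390) + n(-691, 286))*(167414 + 168009) = (-604 - 296)*(167414 + 168009) = -900*335423 = -301880700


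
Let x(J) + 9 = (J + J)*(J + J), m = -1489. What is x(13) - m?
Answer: 2156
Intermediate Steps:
x(J) = -9 + 4*J**2 (x(J) = -9 + (J + J)*(J + J) = -9 + (2*J)*(2*J) = -9 + 4*J**2)
x(13) - m = (-9 + 4*13**2) - 1*(-1489) = (-9 + 4*169) + 1489 = (-9 + 676) + 1489 = 667 + 1489 = 2156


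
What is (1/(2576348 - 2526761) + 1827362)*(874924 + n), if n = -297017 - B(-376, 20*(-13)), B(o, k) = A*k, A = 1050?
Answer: 77103575924091965/49587 ≈ 1.5549e+12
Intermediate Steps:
B(o, k) = 1050*k
n = -24017 (n = -297017 - 1050*20*(-13) = -297017 - 1050*(-260) = -297017 - 1*(-273000) = -297017 + 273000 = -24017)
(1/(2576348 - 2526761) + 1827362)*(874924 + n) = (1/(2576348 - 2526761) + 1827362)*(874924 - 24017) = (1/49587 + 1827362)*850907 = (90613399495/49587)*850907 = 77103575924091965/49587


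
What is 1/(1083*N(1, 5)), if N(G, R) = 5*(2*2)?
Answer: 1/21660 ≈ 4.6168e-5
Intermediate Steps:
N(G, R) = 20 (N(G, R) = 5*4 = 20)
1/(1083*N(1, 5)) = 1/(1083*20) = 1/21660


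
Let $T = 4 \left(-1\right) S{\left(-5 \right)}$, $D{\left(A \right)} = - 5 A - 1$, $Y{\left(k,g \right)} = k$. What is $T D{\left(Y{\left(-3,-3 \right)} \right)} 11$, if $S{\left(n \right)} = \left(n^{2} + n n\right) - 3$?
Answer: $-28952$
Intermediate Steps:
$S{\left(n \right)} = -3 + 2 n^{2}$ ($S{\left(n \right)} = \left(n^{2} + n^{2}\right) - 3 = 2 n^{2} - 3 = -3 + 2 n^{2}$)
$D{\left(A \right)} = -1 - 5 A$
$T = -188$ ($T = 4 \left(-1\right) \left(-3 + 2 \left(-5\right)^{2}\right) = - 4 \left(-3 + 2 \cdot 25\right) = - 4 \left(-3 + 50\right) = \left(-4\right) 47 = -188$)
$T D{\left(Y{\left(-3,-3 \right)} \right)} 11 = - 188 \left(-1 - -15\right) 11 = - 188 \left(-1 + 15\right) 11 = \left(-188\right) 14 \cdot 11 = \left(-2632\right) 11 = -28952$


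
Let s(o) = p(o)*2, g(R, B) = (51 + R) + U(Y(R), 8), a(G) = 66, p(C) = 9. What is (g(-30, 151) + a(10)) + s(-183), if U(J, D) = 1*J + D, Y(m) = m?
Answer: 83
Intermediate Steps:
U(J, D) = D + J (U(J, D) = J + D = D + J)
g(R, B) = 59 + 2*R (g(R, B) = (51 + R) + (8 + R) = 59 + 2*R)
s(o) = 18 (s(o) = 9*2 = 18)
(g(-30, 151) + a(10)) + s(-183) = ((59 + 2*(-30)) + 66) + 18 = ((59 - 60) + 66) + 18 = (-1 + 66) + 18 = 65 + 18 = 83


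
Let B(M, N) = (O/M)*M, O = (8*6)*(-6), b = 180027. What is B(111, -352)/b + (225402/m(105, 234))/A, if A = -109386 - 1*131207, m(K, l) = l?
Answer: -1051712765/187690689381 ≈ -0.0056034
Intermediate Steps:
A = -240593 (A = -109386 - 131207 = -240593)
O = -288 (O = 48*(-6) = -288)
B(M, N) = -288 (B(M, N) = (-288/M)*M = -288)
B(111, -352)/b + (225402/m(105, 234))/A = -288/180027 + (225402/234)/(-240593) = -288*1/180027 + (225402*(1/234))*(-1/240593) = -32/20003 + (37567/39)*(-1/240593) = -32/20003 - 37567/9383127 = -1051712765/187690689381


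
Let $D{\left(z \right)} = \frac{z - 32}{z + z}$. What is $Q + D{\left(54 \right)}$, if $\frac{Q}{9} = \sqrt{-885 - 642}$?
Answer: $\frac{11}{54} + 9 i \sqrt{1527} \approx 0.2037 + 351.69 i$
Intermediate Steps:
$D{\left(z \right)} = \frac{-32 + z}{2 z}$
$Q = 9 i \sqrt{1527}$ ($Q = 9 \sqrt{-885 - 642} = 9 \sqrt{-1527} = 9 i \sqrt{1527} \approx 351.69 i$)
$Q + D{\left(54 \right)} = 9 i \sqrt{1527} + \frac{-32 + 54}{2 \cdot 54} = 9 i \sqrt{1527} + \frac{1}{2} \cdot \frac{1}{54} \cdot 22 = 9 i \sqrt{1527} + \frac{11}{54} = \frac{11}{54} + 9 i \sqrt{1527}$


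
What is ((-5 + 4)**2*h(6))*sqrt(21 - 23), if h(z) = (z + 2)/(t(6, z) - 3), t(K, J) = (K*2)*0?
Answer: -8*I*sqrt(2)/3 ≈ -3.7712*I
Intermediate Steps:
t(K, J) = 0 (t(K, J) = (2*K)*0 = 0)
h(z) = -2/3 - z/3 (h(z) = (z + 2)/(0 - 3) = (2 + z)/(-3) = (2 + z)*(-1/3) = -2/3 - z/3)
((-5 + 4)**2*h(6))*sqrt(21 - 23) = ((-5 + 4)**2*(-2/3 - 1/3*6))*sqrt(21 - 23) = ((-1)**2*(-2/3 - 2))*sqrt(-2) = (1*(-8/3))*(I*sqrt(2)) = -8*I*sqrt(2)/3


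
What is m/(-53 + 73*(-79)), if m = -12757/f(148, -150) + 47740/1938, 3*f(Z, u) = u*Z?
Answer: -188999533/41732892000 ≈ -0.0045288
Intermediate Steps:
f(Z, u) = Z*u/3 (f(Z, u) = (u*Z)/3 = (Z*u)/3 = Z*u/3)
m = 188999533/7170600 (m = -12757/((1/3)*148*(-150)) + 47740/1938 = -12757/(-7400) + 47740*(1/1938) = -12757*(-1/7400) + 23870/969 = 12757/7400 + 23870/969 = 188999533/7170600 ≈ 26.358)
m/(-53 + 73*(-79)) = 188999533/(7170600*(-53 + 73*(-79))) = 188999533/(7170600*(-53 - 5767)) = (188999533/7170600)/(-5820) = (188999533/7170600)*(-1/5820) = -188999533/41732892000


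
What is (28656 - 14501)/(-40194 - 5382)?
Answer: -14155/45576 ≈ -0.31058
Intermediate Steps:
(28656 - 14501)/(-40194 - 5382) = 14155/(-45576) = 14155*(-1/45576) = -14155/45576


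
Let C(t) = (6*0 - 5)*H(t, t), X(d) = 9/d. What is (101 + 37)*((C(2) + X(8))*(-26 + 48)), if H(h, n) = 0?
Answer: 6831/2 ≈ 3415.5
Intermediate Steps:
C(t) = 0 (C(t) = (6*0 - 5)*0 = (0 - 5)*0 = -5*0 = 0)
(101 + 37)*((C(2) + X(8))*(-26 + 48)) = (101 + 37)*((0 + 9/8)*(-26 + 48)) = 138*((0 + 9*(1/8))*22) = 138*((0 + 9/8)*22) = 138*((9/8)*22) = 138*(99/4) = 6831/2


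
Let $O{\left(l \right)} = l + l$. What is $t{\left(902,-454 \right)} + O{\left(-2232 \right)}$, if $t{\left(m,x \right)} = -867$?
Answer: $-5331$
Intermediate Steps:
$O{\left(l \right)} = 2 l$
$t{\left(902,-454 \right)} + O{\left(-2232 \right)} = -867 + 2 \left(-2232\right) = -867 - 4464 = -5331$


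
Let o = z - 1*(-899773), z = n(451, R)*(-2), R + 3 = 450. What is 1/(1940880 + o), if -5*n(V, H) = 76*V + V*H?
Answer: 5/14675011 ≈ 3.4072e-7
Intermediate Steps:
R = 447 (R = -3 + 450 = 447)
n(V, H) = -76*V/5 - H*V/5 (n(V, H) = -(76*V + V*H)/5 = -(76*V + H*V)/5 = -76*V/5 - H*V/5)
z = 471746/5 (z = -⅕*451*(76 + 447)*(-2) = -⅕*451*523*(-2) = -235873/5*(-2) = 471746/5 ≈ 94349.)
o = 4970611/5 (o = 471746/5 - 1*(-899773) = 471746/5 + 899773 = 4970611/5 ≈ 9.9412e+5)
1/(1940880 + o) = 1/(1940880 + 4970611/5) = 1/(14675011/5) = 5/14675011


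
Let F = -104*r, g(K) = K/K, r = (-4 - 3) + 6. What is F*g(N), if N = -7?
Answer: 104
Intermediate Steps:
r = -1 (r = -7 + 6 = -1)
g(K) = 1
F = 104 (F = -104*(-1) = 104)
F*g(N) = 104*1 = 104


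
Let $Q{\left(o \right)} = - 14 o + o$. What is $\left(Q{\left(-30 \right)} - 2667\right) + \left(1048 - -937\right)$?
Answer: $-292$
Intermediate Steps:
$Q{\left(o \right)} = - 13 o$
$\left(Q{\left(-30 \right)} - 2667\right) + \left(1048 - -937\right) = \left(\left(-13\right) \left(-30\right) - 2667\right) + \left(1048 - -937\right) = \left(390 - 2667\right) + \left(1048 + 937\right) = -2277 + 1985 = -292$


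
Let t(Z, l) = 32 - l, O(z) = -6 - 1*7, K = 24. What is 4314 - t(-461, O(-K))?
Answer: 4269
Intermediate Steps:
O(z) = -13 (O(z) = -6 - 7 = -13)
4314 - t(-461, O(-K)) = 4314 - (32 - 1*(-13)) = 4314 - (32 + 13) = 4314 - 1*45 = 4314 - 45 = 4269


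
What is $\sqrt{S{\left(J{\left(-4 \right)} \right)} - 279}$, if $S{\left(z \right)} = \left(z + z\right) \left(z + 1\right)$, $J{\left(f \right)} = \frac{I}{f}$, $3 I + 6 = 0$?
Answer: $\frac{i \sqrt{1110}}{2} \approx 16.658 i$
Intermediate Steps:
$I = -2$ ($I = -2 + \frac{1}{3} \cdot 0 = -2 + 0 = -2$)
$J{\left(f \right)} = - \frac{2}{f}$
$S{\left(z \right)} = 2 z \left(1 + z\right)$
$\sqrt{S{\left(J{\left(-4 \right)} \right)} - 279} = \sqrt{2 \left(- \frac{2}{-4}\right) \left(1 - \frac{2}{-4}\right) - 279} = \sqrt{2 \left(\left(-2\right) \left(- \frac{1}{4}\right)\right) \left(1 - - \frac{1}{2}\right) - 279} = \sqrt{2 \cdot \frac{1}{2} \left(1 + \frac{1}{2}\right) - 279} = \sqrt{2 \cdot \frac{1}{2} \cdot \frac{3}{2} - 279} = \sqrt{\frac{3}{2} - 279} = \sqrt{- \frac{555}{2}} = \frac{i \sqrt{1110}}{2}$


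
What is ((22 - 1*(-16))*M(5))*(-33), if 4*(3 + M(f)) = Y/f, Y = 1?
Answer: 36993/10 ≈ 3699.3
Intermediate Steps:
M(f) = -3 + 1/(4*f) (M(f) = -3 + (1/f)/4 = -3 + 1/(4*f))
((22 - 1*(-16))*M(5))*(-33) = ((22 - 1*(-16))*(-3 + (¼)/5))*(-33) = ((22 + 16)*(-3 + (¼)*(⅕)))*(-33) = (38*(-3 + 1/20))*(-33) = (38*(-59/20))*(-33) = -1121/10*(-33) = 36993/10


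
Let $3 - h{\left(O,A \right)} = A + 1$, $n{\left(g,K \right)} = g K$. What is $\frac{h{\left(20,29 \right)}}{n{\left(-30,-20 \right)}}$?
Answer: $- \frac{9}{200} \approx -0.045$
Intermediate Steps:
$n{\left(g,K \right)} = K g$
$h{\left(O,A \right)} = 2 - A$ ($h{\left(O,A \right)} = 3 - \left(A + 1\right) = 3 - \left(1 + A\right) = 2 - A$)
$\frac{h{\left(20,29 \right)}}{n{\left(-30,-20 \right)}} = \frac{2 - 29}{\left(-20\right) \left(-30\right)} = \frac{2 - 29}{600} = \left(-27\right) \frac{1}{600} = - \frac{9}{200}$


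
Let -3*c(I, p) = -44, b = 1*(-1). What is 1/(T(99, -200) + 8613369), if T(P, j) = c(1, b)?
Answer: 3/25840151 ≈ 1.1610e-7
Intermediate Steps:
b = -1
c(I, p) = 44/3 (c(I, p) = -⅓*(-44) = 44/3)
T(P, j) = 44/3
1/(T(99, -200) + 8613369) = 1/(44/3 + 8613369) = 1/(25840151/3) = 3/25840151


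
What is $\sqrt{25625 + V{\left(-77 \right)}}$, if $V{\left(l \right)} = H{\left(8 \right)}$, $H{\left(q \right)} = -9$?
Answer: $4 \sqrt{1601} \approx 160.05$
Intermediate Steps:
$V{\left(l \right)} = -9$
$\sqrt{25625 + V{\left(-77 \right)}} = \sqrt{25625 - 9} = \sqrt{25616} = 4 \sqrt{1601}$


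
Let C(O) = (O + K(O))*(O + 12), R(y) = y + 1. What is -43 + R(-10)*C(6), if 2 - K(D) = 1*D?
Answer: -367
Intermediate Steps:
R(y) = 1 + y
K(D) = 2 - D
C(O) = 24 + 2*O (C(O) = (O + (2 - O))*(O + 12) = 2*(12 + O) = 24 + 2*O)
-43 + R(-10)*C(6) = -43 + (1 - 10)*(24 + 2*6) = -43 - 9*(24 + 12) = -43 - 9*36 = -43 - 324 = -367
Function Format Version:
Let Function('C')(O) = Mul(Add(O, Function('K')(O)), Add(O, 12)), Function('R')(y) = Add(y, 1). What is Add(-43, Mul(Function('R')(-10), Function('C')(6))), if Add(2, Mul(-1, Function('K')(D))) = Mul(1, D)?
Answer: -367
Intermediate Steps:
Function('R')(y) = Add(1, y)
Function('K')(D) = Add(2, Mul(-1, D)) (Function('K')(D) = Add(2, Mul(-1, Mul(1, D))) = Add(2, Mul(-1, D)))
Function('C')(O) = Add(24, Mul(2, O)) (Function('C')(O) = Mul(Add(O, Add(2, Mul(-1, O))), Add(O, 12)) = Mul(2, Add(12, O)) = Add(24, Mul(2, O)))
Add(-43, Mul(Function('R')(-10), Function('C')(6))) = Add(-43, Mul(Add(1, -10), Add(24, Mul(2, 6)))) = Add(-43, Mul(-9, Add(24, 12))) = Add(-43, Mul(-9, 36)) = Add(-43, -324) = -367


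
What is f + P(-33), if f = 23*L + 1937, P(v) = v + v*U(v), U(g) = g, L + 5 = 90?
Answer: 4948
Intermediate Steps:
L = 85 (L = -5 + 90 = 85)
P(v) = v + v² (P(v) = v + v*v = v + v²)
f = 3892 (f = 23*85 + 1937 = 1955 + 1937 = 3892)
f + P(-33) = 3892 - 33*(1 - 33) = 3892 - 33*(-32) = 3892 + 1056 = 4948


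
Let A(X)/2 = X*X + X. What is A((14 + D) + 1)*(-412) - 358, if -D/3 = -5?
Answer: -766678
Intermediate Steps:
D = 15 (D = -3*(-5) = 15)
A(X) = 2*X + 2*X**2 (A(X) = 2*(X*X + X) = 2*(X**2 + X) = 2*(X + X**2) = 2*X + 2*X**2)
A((14 + D) + 1)*(-412) - 358 = (2*((14 + 15) + 1)*(1 + ((14 + 15) + 1)))*(-412) - 358 = (2*(29 + 1)*(1 + (29 + 1)))*(-412) - 358 = (2*30*(1 + 30))*(-412) - 358 = (2*30*31)*(-412) - 358 = 1860*(-412) - 358 = -766320 - 358 = -766678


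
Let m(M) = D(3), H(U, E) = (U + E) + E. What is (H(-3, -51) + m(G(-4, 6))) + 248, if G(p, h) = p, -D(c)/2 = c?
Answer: 137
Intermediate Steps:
D(c) = -2*c
H(U, E) = U + 2*E (H(U, E) = (E + U) + E = U + 2*E)
m(M) = -6 (m(M) = -2*3 = -6)
(H(-3, -51) + m(G(-4, 6))) + 248 = ((-3 + 2*(-51)) - 6) + 248 = ((-3 - 102) - 6) + 248 = (-105 - 6) + 248 = -111 + 248 = 137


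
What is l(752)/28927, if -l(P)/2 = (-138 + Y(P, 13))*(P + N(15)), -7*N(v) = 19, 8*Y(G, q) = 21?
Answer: 5680335/809956 ≈ 7.0131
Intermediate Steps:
Y(G, q) = 21/8 (Y(G, q) = (⅛)*21 = 21/8)
N(v) = -19/7 (N(v) = -⅐*19 = -19/7)
l(P) = -20577/28 + 1083*P/4 (l(P) = -2*(-138 + 21/8)*(P - 19/7) = -(-1083)*(-19/7 + P)/4 = -2*(20577/56 - 1083*P/8) = -20577/28 + 1083*P/4)
l(752)/28927 = (-20577/28 + (1083/4)*752)/28927 = (-20577/28 + 203604)*(1/28927) = (5680335/28)*(1/28927) = 5680335/809956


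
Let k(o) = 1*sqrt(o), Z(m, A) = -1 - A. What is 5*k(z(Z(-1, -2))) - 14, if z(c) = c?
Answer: -9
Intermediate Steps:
k(o) = sqrt(o)
5*k(z(Z(-1, -2))) - 14 = 5*sqrt(-1 - 1*(-2)) - 14 = 5*sqrt(-1 + 2) - 14 = 5*sqrt(1) - 14 = 5*1 - 14 = 5 - 14 = -9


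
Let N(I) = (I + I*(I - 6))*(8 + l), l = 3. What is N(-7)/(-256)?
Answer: -231/64 ≈ -3.6094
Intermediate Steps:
N(I) = 11*I + 11*I*(-6 + I) (N(I) = (I + I*(I - 6))*(8 + 3) = (I + I*(-6 + I))*11 = 11*I + 11*I*(-6 + I))
N(-7)/(-256) = (11*(-7)*(-5 - 7))/(-256) = (11*(-7)*(-12))*(-1/256) = 924*(-1/256) = -231/64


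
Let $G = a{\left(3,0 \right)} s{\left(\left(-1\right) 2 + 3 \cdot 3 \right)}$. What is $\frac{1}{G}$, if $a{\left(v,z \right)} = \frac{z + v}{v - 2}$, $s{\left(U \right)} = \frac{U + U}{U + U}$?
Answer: $\frac{1}{3} \approx 0.33333$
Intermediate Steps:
$s{\left(U \right)} = 1$ ($s{\left(U \right)} = \frac{2 U}{2 U} = 2 U \frac{1}{2 U} = 1$)
$a{\left(v,z \right)} = \frac{v + z}{-2 + v}$
$G = 3$ ($G = \frac{3 + 0}{-2 + 3} \cdot 1 = 1^{-1} \cdot 3 \cdot 1 = 1 \cdot 3 \cdot 1 = 3 \cdot 1 = 3$)
$\frac{1}{G} = \frac{1}{3}$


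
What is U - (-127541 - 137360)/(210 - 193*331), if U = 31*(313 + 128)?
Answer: 21224602/1553 ≈ 13667.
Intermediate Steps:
U = 13671 (U = 31*441 = 13671)
U - (-127541 - 137360)/(210 - 193*331) = 13671 - (-127541 - 137360)/(210 - 193*331) = 13671 - (-264901)/(210 - 63883) = 13671 - (-264901)/(-63673) = 13671 - (-264901)*(-1)/63673 = 13671 - 1*6461/1553 = 13671 - 6461/1553 = 21224602/1553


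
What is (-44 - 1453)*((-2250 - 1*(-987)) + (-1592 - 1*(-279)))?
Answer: 3856272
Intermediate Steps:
(-44 - 1453)*((-2250 - 1*(-987)) + (-1592 - 1*(-279))) = -1497*((-2250 + 987) + (-1592 + 279)) = -1497*(-1263 - 1313) = -1497*(-2576) = 3856272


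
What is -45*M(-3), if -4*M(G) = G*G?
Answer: 405/4 ≈ 101.25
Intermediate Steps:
M(G) = -G**2/4 (M(G) = -G*G/4 = -G**2/4)
-45*M(-3) = -(-45)*(-3)**2/4 = -(-45)*9/4 = -45*(-9/4) = 405/4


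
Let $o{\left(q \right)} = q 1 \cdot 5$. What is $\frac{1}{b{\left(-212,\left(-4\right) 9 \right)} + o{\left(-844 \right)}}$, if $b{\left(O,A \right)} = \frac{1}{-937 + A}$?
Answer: $- \frac{973}{4106061} \approx -0.00023697$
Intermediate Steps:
$o{\left(q \right)} = 5 q$ ($o{\left(q \right)} = q 5 = 5 q$)
$\frac{1}{b{\left(-212,\left(-4\right) 9 \right)} + o{\left(-844 \right)}} = \frac{1}{\frac{1}{-937 - 36} + 5 \left(-844\right)} = \frac{1}{\frac{1}{-937 - 36} - 4220} = \frac{1}{\frac{1}{-973} - 4220} = \frac{1}{- \frac{1}{973} - 4220} = \frac{1}{- \frac{4106061}{973}} = - \frac{973}{4106061}$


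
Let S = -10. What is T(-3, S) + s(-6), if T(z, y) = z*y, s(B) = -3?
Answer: 27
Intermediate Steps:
T(z, y) = y*z
T(-3, S) + s(-6) = -10*(-3) - 3 = 30 - 3 = 27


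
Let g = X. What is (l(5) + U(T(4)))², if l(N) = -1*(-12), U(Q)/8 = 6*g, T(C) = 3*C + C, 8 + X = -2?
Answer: 219024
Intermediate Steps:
X = -10 (X = -8 - 2 = -10)
g = -10
T(C) = 4*C
U(Q) = -480 (U(Q) = 8*(6*(-10)) = 8*(-60) = -480)
l(N) = 12
(l(5) + U(T(4)))² = (12 - 480)² = (-468)² = 219024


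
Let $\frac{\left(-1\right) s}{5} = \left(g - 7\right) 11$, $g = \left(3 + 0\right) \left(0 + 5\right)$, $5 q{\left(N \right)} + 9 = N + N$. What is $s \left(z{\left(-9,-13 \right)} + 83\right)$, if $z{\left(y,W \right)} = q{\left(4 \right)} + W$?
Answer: $-30712$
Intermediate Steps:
$q{\left(N \right)} = - \frac{9}{5} + \frac{2 N}{5}$ ($q{\left(N \right)} = - \frac{9}{5} + \frac{N + N}{5} = - \frac{9}{5} + \frac{2 N}{5}$)
$g = 15$ ($g = 3 \cdot 5 = 15$)
$s = -440$ ($s = - 5 \left(15 - 7\right) 11 = - 5 \cdot 8 \cdot 11 = \left(-5\right) 88 = -440$)
$z{\left(y,W \right)} = - \frac{1}{5} + W$ ($z{\left(y,W \right)} = \left(- \frac{9}{5} + \frac{2}{5} \cdot 4\right) + W = \left(- \frac{9}{5} + \frac{8}{5}\right) + W = - \frac{1}{5} + W$)
$s \left(z{\left(-9,-13 \right)} + 83\right) = - 440 \left(\left(- \frac{1}{5} - 13\right) + 83\right) = - 440 \left(- \frac{66}{5} + 83\right) = \left(-440\right) \frac{349}{5} = -30712$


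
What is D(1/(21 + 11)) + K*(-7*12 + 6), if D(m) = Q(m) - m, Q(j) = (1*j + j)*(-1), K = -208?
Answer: 519165/32 ≈ 16224.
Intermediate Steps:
Q(j) = -2*j (Q(j) = (j + j)*(-1) = (2*j)*(-1) = -2*j)
D(m) = -3*m (D(m) = -2*m - m = -3*m)
D(1/(21 + 11)) + K*(-7*12 + 6) = -3/(21 + 11) - 208*(-7*12 + 6) = -3/32 - 208*(-84 + 6) = -3*1/32 - 208*(-78) = -3/32 + 16224 = 519165/32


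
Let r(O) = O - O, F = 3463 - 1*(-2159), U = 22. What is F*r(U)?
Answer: 0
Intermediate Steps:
F = 5622 (F = 3463 + 2159 = 5622)
r(O) = 0
F*r(U) = 5622*0 = 0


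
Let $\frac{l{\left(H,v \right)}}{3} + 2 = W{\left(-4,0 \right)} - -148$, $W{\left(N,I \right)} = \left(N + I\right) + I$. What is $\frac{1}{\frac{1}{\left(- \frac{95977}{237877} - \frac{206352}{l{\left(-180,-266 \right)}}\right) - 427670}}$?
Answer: $- \frac{7231220698041}{16889267} \approx -4.2816 \cdot 10^{5}$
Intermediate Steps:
$W{\left(N,I \right)} = N + 2 I$ ($W{\left(N,I \right)} = \left(I + N\right) + I = N + 2 I$)
$l{\left(H,v \right)} = 426$ ($l{\left(H,v \right)} = -6 + 3 \left(\left(-4 + 2 \cdot 0\right) - -148\right) = -6 + 3 \left(\left(-4 + 0\right) + 148\right) = -6 + 3 \left(-4 + 148\right) = -6 + 3 \cdot 144 = -6 + 432 = 426$)
$\frac{1}{\frac{1}{\left(- \frac{95977}{237877} - \frac{206352}{l{\left(-180,-266 \right)}}\right) - 427670}} = \frac{1}{\frac{1}{\left(- \frac{95977}{237877} - \frac{206352}{426}\right) - 427670}} = \frac{1}{\frac{1}{\left(\left(-95977\right) \frac{1}{237877} - \frac{34392}{71}\right) - 427670}} = \frac{1}{\frac{1}{\left(- \frac{95977}{237877} - \frac{34392}{71}\right) - 427670}} = \frac{1}{\frac{1}{- \frac{8187880151}{16889267} - 427670}} = \frac{1}{\frac{1}{- \frac{7231220698041}{16889267}}} = \frac{1}{- \frac{16889267}{7231220698041}} = - \frac{7231220698041}{16889267}$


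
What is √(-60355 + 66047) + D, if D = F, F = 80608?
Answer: 80608 + 2*√1423 ≈ 80684.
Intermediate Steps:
D = 80608
√(-60355 + 66047) + D = √(-60355 + 66047) + 80608 = √5692 + 80608 = 2*√1423 + 80608 = 80608 + 2*√1423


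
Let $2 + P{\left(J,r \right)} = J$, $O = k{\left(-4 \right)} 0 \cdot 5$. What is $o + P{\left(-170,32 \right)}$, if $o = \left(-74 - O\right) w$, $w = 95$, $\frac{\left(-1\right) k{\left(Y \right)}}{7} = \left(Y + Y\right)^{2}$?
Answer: $-7202$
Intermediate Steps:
$k{\left(Y \right)} = - 28 Y^{2}$ ($k{\left(Y \right)} = - 7 \left(Y + Y\right)^{2} = - 7 \left(2 Y\right)^{2} = - 7 \cdot 4 Y^{2} = - 28 Y^{2}$)
$O = 0$ ($O = - 28 \left(-4\right)^{2} \cdot 0 \cdot 5 = \left(-28\right) 16 \cdot 0 \cdot 5 = \left(-448\right) 0 \cdot 5 = 0 \cdot 5 = 0$)
$P{\left(J,r \right)} = -2 + J$
$o = -7030$ ($o = \left(-74 - 0\right) 95 = \left(-74 + 0\right) 95 = \left(-74\right) 95 = -7030$)
$o + P{\left(-170,32 \right)} = -7030 - 172 = -7202$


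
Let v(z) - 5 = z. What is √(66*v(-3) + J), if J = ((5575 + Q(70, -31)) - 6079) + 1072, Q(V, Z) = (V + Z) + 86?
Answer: 5*√33 ≈ 28.723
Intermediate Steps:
v(z) = 5 + z
Q(V, Z) = 86 + V + Z
J = 693 (J = ((5575 + (86 + 70 - 31)) - 6079) + 1072 = ((5575 + 125) - 6079) + 1072 = (5700 - 6079) + 1072 = -379 + 1072 = 693)
√(66*v(-3) + J) = √(66*(5 - 3) + 693) = √(66*2 + 693) = √(132 + 693) = √825 = 5*√33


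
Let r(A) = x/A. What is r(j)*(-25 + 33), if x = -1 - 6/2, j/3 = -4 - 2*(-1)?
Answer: 16/3 ≈ 5.3333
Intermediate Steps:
j = -6 (j = 3*(-4 - 2*(-1)) = 3*(-4 + 2) = 3*(-2) = -6)
x = -4 (x = -1 - 6/2 = -1 - 1*3 = -1 - 3 = -4)
r(A) = -4/A
r(j)*(-25 + 33) = (-4/(-6))*(-25 + 33) = -4*(-⅙)*8 = (⅔)*8 = 16/3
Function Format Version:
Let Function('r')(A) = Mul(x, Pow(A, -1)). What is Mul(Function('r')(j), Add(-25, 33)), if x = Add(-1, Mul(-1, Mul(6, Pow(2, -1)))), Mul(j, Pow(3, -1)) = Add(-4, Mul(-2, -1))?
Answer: Rational(16, 3) ≈ 5.3333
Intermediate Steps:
j = -6 (j = Mul(3, Add(-4, Mul(-2, -1))) = Mul(3, Add(-4, 2)) = Mul(3, -2) = -6)
x = -4 (x = Add(-1, Mul(-1, Mul(6, Rational(1, 2)))) = Add(-1, Mul(-1, 3)) = Add(-1, -3) = -4)
Function('r')(A) = Mul(-4, Pow(A, -1))
Mul(Function('r')(j), Add(-25, 33)) = Mul(Mul(-4, Pow(-6, -1)), Add(-25, 33)) = Mul(Mul(-4, Rational(-1, 6)), 8) = Mul(Rational(2, 3), 8) = Rational(16, 3)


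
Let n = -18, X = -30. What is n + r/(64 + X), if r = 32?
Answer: -290/17 ≈ -17.059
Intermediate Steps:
n + r/(64 + X) = -18 + 32/(64 - 30) = -18 + 32/34 = -18 + 32*(1/34) = -18 + 16/17 = -290/17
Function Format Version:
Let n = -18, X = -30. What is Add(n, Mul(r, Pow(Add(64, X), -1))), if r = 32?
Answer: Rational(-290, 17) ≈ -17.059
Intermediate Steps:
Add(n, Mul(r, Pow(Add(64, X), -1))) = Add(-18, Mul(32, Pow(Add(64, -30), -1))) = Add(-18, Mul(32, Pow(34, -1))) = Add(-18, Mul(32, Rational(1, 34))) = Add(-18, Rational(16, 17)) = Rational(-290, 17)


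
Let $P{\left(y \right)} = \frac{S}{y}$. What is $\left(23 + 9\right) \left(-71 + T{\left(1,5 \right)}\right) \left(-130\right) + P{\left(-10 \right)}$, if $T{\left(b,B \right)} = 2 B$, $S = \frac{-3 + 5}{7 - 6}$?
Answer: $\frac{1268799}{5} \approx 2.5376 \cdot 10^{5}$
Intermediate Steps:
$S = 2$ ($S = \frac{2}{1} = 2 \cdot 1 = 2$)
$P{\left(y \right)} = \frac{2}{y}$
$\left(23 + 9\right) \left(-71 + T{\left(1,5 \right)}\right) \left(-130\right) + P{\left(-10 \right)} = \left(23 + 9\right) \left(-71 + 2 \cdot 5\right) \left(-130\right) + \frac{2}{-10} = 32 \left(-71 + 10\right) \left(-130\right) + 2 \left(- \frac{1}{10}\right) = 32 \left(-61\right) \left(-130\right) - \frac{1}{5} = \left(-1952\right) \left(-130\right) - \frac{1}{5} = 253760 - \frac{1}{5} = \frac{1268799}{5}$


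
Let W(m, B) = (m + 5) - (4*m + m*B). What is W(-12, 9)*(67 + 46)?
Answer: 16837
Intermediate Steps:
W(m, B) = 5 - 3*m - B*m (W(m, B) = (5 + m) - (4*m + B*m) = (5 + m) + (-4*m - B*m) = 5 - 3*m - B*m)
W(-12, 9)*(67 + 46) = (5 - 3*(-12) - 1*9*(-12))*(67 + 46) = (5 + 36 + 108)*113 = 149*113 = 16837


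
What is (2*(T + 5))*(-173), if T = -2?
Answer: -1038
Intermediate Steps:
(2*(T + 5))*(-173) = (2*(-2 + 5))*(-173) = (2*3)*(-173) = 6*(-173) = -1038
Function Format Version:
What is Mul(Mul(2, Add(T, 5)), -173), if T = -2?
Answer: -1038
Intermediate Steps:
Mul(Mul(2, Add(T, 5)), -173) = Mul(Mul(2, Add(-2, 5)), -173) = Mul(Mul(2, 3), -173) = Mul(6, -173) = -1038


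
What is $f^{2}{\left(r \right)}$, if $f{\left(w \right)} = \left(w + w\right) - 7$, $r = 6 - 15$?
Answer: $625$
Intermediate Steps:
$r = -9$ ($r = 6 - 15 = -9$)
$f{\left(w \right)} = -7 + 2 w$ ($f{\left(w \right)} = 2 w - 7 = -7 + 2 w$)
$f^{2}{\left(r \right)} = \left(-7 + 2 \left(-9\right)\right)^{2} = \left(-7 - 18\right)^{2} = \left(-25\right)^{2} = 625$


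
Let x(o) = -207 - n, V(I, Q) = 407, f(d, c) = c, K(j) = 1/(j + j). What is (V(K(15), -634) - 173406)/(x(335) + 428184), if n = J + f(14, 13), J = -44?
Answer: -172999/428008 ≈ -0.40420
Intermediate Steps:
K(j) = 1/(2*j)
n = -31 (n = -44 + 13 = -31)
x(o) = -176 (x(o) = -207 - 1*(-31) = -207 + 31 = -176)
(V(K(15), -634) - 173406)/(x(335) + 428184) = (407 - 173406)/(-176 + 428184) = -172999/428008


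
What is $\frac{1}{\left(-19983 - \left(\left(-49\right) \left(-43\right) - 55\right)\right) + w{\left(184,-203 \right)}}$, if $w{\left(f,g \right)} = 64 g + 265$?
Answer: $- \frac{1}{34762} \approx -2.8767 \cdot 10^{-5}$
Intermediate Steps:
$w{\left(f,g \right)} = 265 + 64 g$
$\frac{1}{\left(-19983 - \left(\left(-49\right) \left(-43\right) - 55\right)\right) + w{\left(184,-203 \right)}} = \frac{1}{\left(-19983 - \left(\left(-49\right) \left(-43\right) - 55\right)\right) + \left(265 + 64 \left(-203\right)\right)} = \frac{1}{\left(-19983 - \left(2107 - 55\right)\right) + \left(265 - 12992\right)} = \frac{1}{\left(-19983 - 2052\right) - 12727} = \frac{1}{-22035 - 12727} = \frac{1}{-34762} = - \frac{1}{34762}$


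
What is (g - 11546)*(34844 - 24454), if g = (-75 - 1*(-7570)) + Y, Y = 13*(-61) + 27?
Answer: -50048630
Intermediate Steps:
Y = -766 (Y = -793 + 27 = -766)
g = 6729 (g = (-75 - 1*(-7570)) - 766 = (-75 + 7570) - 766 = 7495 - 766 = 6729)
(g - 11546)*(34844 - 24454) = (6729 - 11546)*(34844 - 24454) = -4817*10390 = -50048630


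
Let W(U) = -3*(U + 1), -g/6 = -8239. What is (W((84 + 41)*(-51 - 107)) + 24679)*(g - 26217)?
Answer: 1948509942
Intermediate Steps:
g = 49434 (g = -6*(-8239) = 49434)
W(U) = -3 - 3*U (W(U) = -3*(1 + U) = -3 - 3*U)
(W((84 + 41)*(-51 - 107)) + 24679)*(g - 26217) = ((-3 - 3*(84 + 41)*(-51 - 107)) + 24679)*(49434 - 26217) = ((-3 - 375*(-158)) + 24679)*23217 = ((-3 - 3*(-19750)) + 24679)*23217 = ((-3 + 59250) + 24679)*23217 = (59247 + 24679)*23217 = 83926*23217 = 1948509942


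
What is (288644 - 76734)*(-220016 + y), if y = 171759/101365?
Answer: -945192771932942/20273 ≈ -4.6623e+10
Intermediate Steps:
y = 171759/101365 (y = 171759*(1/101365) = 171759/101365 ≈ 1.6945)
(288644 - 76734)*(-220016 + y) = (288644 - 76734)*(-220016 + 171759/101365) = 211910*(-22301750081/101365) = -945192771932942/20273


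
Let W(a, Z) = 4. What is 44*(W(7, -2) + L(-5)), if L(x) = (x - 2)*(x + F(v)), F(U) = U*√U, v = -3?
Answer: 1716 + 924*I*√3 ≈ 1716.0 + 1600.4*I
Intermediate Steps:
F(U) = U^(3/2)
L(x) = (-2 + x)*(x - 3*I*√3) (L(x) = (x - 2)*(x + (-3)^(3/2)) = (-2 + x)*(x - 3*I*√3))
44*(W(7, -2) + L(-5)) = 44*(4 + ((-5)² - 2*(-5) + 6*I*√3 - 3*I*(-5)*√3)) = 44*(4 + (25 + 10 + 6*I*√3 + 15*I*√3)) = 44*(4 + (35 + 21*I*√3)) = 44*(39 + 21*I*√3) = 1716 + 924*I*√3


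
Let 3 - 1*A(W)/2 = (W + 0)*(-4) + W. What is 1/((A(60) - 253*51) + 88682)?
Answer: 1/76145 ≈ 1.3133e-5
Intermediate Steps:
A(W) = 6 + 6*W (A(W) = 6 - 2*((W + 0)*(-4) + W) = 6 - 2*(W*(-4) + W) = 6 - 2*(-4*W + W) = 6 - (-6)*W = 6 + 6*W)
1/((A(60) - 253*51) + 88682) = 1/(((6 + 6*60) - 253*51) + 88682) = 1/(((6 + 360) - 1*12903) + 88682) = 1/((366 - 12903) + 88682) = 1/(-12537 + 88682) = 1/76145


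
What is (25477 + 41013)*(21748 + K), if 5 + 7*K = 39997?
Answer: 12781239720/7 ≈ 1.8259e+9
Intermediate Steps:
K = 39992/7 (K = -5/7 + (1/7)*39997 = -5/7 + 39997/7 = 39992/7 ≈ 5713.1)
(25477 + 41013)*(21748 + K) = (25477 + 41013)*(21748 + 39992/7) = 66490*(192228/7) = 12781239720/7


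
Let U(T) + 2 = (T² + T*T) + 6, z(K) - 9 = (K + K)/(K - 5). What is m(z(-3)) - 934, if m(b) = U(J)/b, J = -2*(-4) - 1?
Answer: -12006/13 ≈ -923.54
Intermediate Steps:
z(K) = 9 + 2*K/(-5 + K) (z(K) = 9 + (K + K)/(K - 5) = 9 + (2*K)/(-5 + K) = 9 + 2*K/(-5 + K))
J = 7 (J = 8 - 1 = 7)
U(T) = 4 + 2*T² (U(T) = -2 + ((T² + T*T) + 6) = -2 + ((T² + T²) + 6) = -2 + (2*T² + 6) = -2 + (6 + 2*T²) = 4 + 2*T²)
m(b) = 102/b (m(b) = (4 + 2*7²)/b = (4 + 2*49)/b = (4 + 98)/b = 102/b)
m(z(-3)) - 934 = 102/(((-45 + 11*(-3))/(-5 - 3))) - 934 = 102/(((-45 - 33)/(-8))) - 934 = 102/((-⅛*(-78))) - 934 = 102/(39/4) - 934 = 102*(4/39) - 934 = 136/13 - 934 = -12006/13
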